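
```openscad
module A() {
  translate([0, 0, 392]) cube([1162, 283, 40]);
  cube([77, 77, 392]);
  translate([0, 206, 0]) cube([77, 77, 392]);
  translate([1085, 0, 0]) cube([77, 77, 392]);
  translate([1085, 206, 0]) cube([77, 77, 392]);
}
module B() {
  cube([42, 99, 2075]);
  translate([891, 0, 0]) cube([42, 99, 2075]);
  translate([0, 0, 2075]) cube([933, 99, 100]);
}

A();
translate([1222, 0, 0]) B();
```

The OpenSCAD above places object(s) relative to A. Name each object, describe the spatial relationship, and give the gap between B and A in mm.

The door frame's nearest face is 60 mm from the bench's +x face.

A is a bench. B is a door frame. The door frame is on the floor beside the bench on its +x side. The gap between the door frame and the bench is 60 mm.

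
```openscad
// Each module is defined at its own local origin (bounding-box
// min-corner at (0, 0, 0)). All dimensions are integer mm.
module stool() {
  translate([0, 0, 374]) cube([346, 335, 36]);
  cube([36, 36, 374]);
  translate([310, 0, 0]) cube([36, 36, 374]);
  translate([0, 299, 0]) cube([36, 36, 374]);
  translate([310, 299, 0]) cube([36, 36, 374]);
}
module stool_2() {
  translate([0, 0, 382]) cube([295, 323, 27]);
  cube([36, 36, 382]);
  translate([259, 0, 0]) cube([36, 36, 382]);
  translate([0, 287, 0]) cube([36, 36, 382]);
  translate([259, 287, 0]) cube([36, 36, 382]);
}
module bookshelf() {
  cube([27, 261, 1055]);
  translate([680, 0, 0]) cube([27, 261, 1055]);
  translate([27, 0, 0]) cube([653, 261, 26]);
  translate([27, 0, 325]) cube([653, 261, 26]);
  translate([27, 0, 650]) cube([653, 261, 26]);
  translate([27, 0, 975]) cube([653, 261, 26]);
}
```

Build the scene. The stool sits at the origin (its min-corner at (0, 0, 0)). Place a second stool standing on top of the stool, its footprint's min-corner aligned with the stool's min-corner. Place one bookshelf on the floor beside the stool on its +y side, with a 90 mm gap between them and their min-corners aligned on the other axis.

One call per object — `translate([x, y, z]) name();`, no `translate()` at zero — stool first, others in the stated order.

stool();
translate([0, 0, 410]) stool_2();
translate([0, 425, 0]) bookshelf();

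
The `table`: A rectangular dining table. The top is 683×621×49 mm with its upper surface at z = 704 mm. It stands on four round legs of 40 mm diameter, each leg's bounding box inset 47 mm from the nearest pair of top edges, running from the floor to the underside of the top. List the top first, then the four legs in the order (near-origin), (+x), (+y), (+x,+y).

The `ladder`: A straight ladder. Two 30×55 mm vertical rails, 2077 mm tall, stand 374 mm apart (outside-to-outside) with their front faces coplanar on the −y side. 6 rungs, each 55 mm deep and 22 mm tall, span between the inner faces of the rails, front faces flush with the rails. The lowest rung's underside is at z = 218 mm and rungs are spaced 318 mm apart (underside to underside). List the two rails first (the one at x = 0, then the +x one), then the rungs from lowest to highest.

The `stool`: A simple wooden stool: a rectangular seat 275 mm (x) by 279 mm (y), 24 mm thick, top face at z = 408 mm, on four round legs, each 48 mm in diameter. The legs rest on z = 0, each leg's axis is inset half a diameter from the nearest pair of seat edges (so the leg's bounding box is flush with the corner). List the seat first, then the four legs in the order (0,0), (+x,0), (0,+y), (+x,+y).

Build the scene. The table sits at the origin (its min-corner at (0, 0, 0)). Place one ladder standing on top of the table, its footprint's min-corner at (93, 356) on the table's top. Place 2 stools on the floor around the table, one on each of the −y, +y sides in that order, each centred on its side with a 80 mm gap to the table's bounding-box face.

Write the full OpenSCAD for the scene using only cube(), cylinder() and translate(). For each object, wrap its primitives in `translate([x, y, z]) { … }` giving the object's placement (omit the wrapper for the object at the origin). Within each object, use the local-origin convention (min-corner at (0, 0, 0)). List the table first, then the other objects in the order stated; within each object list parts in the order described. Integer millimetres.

translate([0, 0, 655]) cube([683, 621, 49]);
translate([67, 67, 0]) cylinder(h = 655, r = 20);
translate([616, 67, 0]) cylinder(h = 655, r = 20);
translate([67, 554, 0]) cylinder(h = 655, r = 20);
translate([616, 554, 0]) cylinder(h = 655, r = 20);
translate([93, 356, 704]) {
  cube([30, 55, 2077]);
  translate([344, 0, 0]) cube([30, 55, 2077]);
  translate([30, 0, 218]) cube([314, 55, 22]);
  translate([30, 0, 536]) cube([314, 55, 22]);
  translate([30, 0, 854]) cube([314, 55, 22]);
  translate([30, 0, 1172]) cube([314, 55, 22]);
  translate([30, 0, 1490]) cube([314, 55, 22]);
  translate([30, 0, 1808]) cube([314, 55, 22]);
}
translate([204, -359, 0]) {
  translate([0, 0, 384]) cube([275, 279, 24]);
  translate([24, 24, 0]) cylinder(h = 384, r = 24);
  translate([251, 24, 0]) cylinder(h = 384, r = 24);
  translate([24, 255, 0]) cylinder(h = 384, r = 24);
  translate([251, 255, 0]) cylinder(h = 384, r = 24);
}
translate([204, 701, 0]) {
  translate([0, 0, 384]) cube([275, 279, 24]);
  translate([24, 24, 0]) cylinder(h = 384, r = 24);
  translate([251, 24, 0]) cylinder(h = 384, r = 24);
  translate([24, 255, 0]) cylinder(h = 384, r = 24);
  translate([251, 255, 0]) cylinder(h = 384, r = 24);
}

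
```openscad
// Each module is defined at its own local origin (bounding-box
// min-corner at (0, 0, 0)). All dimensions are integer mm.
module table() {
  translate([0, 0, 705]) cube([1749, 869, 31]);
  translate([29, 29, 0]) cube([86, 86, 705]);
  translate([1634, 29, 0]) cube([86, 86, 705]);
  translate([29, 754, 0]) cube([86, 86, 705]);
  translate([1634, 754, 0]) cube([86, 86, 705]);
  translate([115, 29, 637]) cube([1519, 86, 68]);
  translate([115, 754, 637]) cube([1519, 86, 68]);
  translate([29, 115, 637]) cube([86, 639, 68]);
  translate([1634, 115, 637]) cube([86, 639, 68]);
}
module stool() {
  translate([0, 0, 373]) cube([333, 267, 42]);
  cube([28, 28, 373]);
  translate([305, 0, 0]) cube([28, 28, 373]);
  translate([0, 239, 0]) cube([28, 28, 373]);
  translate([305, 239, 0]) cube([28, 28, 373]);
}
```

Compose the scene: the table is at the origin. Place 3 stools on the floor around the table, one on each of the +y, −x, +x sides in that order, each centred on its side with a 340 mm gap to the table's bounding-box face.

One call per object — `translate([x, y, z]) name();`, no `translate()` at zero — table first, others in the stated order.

table();
translate([708, 1209, 0]) stool();
translate([-673, 301, 0]) stool();
translate([2089, 301, 0]) stool();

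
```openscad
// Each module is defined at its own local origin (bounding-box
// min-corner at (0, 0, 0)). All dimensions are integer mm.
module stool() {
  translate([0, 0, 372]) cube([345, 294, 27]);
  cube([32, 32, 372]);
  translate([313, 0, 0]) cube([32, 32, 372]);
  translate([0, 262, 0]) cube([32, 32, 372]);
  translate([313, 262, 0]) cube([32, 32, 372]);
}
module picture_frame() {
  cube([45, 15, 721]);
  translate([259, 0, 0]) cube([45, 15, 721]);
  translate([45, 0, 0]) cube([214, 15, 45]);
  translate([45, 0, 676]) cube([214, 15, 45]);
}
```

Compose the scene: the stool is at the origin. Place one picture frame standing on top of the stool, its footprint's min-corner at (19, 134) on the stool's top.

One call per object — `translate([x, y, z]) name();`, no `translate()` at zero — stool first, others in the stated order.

stool();
translate([19, 134, 399]) picture_frame();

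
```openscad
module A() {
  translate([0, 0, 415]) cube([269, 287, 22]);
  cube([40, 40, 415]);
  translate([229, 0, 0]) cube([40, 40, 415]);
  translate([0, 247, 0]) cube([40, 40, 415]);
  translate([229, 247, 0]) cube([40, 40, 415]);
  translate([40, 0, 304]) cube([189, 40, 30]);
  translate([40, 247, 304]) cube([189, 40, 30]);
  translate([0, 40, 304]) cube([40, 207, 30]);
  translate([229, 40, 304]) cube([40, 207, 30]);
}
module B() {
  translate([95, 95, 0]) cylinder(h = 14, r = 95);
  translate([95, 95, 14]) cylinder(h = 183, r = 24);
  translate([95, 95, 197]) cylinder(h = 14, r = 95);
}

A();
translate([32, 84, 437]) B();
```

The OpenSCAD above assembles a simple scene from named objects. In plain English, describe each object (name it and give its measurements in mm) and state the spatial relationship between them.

A is a four-legged stool. The seat is 269×287 mm, 22 mm thick, top at z = 437 mm. It stands on four square legs, each 40×40 mm in cross-section, from z = 0 to the seat underside, each flush with a corner of the seat. Four stretchers, 40 mm wide and 30 mm tall, connect adjacent legs with their undersides at z = 304 mm, each running between the inner faces of the legs it joins and aligned with the legs' outer faces on the other axis.

B is a spool: two coaxial disc flanges of radius 95 mm and thickness 14 mm, joined by a core cylinder of radius 24 mm and height 183 mm. The lower flange rests on z = 0 and the three cylinders share a vertical axis.

The spool is on top of the stool.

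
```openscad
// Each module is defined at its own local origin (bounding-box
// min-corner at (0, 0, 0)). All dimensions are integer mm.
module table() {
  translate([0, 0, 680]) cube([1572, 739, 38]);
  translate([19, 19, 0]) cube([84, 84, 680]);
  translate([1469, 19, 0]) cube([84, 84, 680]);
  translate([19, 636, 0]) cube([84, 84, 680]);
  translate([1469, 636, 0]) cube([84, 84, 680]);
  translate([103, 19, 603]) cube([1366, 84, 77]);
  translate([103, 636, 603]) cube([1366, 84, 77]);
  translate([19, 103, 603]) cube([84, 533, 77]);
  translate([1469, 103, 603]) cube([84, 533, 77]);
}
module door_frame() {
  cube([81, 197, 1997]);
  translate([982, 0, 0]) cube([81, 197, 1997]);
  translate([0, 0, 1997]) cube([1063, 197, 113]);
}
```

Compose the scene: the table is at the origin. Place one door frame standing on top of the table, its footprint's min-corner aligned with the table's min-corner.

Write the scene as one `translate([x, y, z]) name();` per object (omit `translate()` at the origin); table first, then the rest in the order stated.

table();
translate([0, 0, 718]) door_frame();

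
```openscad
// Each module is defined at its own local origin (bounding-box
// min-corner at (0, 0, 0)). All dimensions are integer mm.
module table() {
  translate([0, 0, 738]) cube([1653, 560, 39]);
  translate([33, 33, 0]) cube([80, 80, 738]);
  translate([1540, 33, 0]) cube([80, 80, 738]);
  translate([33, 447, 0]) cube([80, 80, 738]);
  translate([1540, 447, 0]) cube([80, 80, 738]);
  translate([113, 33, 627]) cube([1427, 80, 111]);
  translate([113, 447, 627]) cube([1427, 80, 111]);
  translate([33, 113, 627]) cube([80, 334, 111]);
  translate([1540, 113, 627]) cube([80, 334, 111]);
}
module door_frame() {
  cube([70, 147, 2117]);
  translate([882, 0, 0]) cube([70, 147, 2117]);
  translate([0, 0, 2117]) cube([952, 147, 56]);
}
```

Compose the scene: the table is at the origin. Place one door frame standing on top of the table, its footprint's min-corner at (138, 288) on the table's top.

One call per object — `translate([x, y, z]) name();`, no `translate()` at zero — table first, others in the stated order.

table();
translate([138, 288, 777]) door_frame();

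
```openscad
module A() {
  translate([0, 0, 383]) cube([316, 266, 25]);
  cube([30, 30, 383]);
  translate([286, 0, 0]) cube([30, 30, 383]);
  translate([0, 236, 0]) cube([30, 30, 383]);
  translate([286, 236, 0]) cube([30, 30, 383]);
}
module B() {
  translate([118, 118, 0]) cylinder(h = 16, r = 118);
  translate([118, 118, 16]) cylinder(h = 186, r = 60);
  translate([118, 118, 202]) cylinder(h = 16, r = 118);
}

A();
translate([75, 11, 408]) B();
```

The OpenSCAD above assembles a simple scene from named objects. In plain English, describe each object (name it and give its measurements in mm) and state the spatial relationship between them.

A is a four-legged stool. The seat is 316×266 mm, 25 mm thick, top at z = 408 mm. It stands on four square legs, each 30×30 mm in cross-section, from z = 0 to the seat underside, each flush with a corner of the seat.

B is a spool: two coaxial disc flanges of radius 118 mm and thickness 16 mm, joined by a core cylinder of radius 60 mm and height 186 mm. The lower flange rests on z = 0 and the three cylinders share a vertical axis.

The spool is on top of the stool.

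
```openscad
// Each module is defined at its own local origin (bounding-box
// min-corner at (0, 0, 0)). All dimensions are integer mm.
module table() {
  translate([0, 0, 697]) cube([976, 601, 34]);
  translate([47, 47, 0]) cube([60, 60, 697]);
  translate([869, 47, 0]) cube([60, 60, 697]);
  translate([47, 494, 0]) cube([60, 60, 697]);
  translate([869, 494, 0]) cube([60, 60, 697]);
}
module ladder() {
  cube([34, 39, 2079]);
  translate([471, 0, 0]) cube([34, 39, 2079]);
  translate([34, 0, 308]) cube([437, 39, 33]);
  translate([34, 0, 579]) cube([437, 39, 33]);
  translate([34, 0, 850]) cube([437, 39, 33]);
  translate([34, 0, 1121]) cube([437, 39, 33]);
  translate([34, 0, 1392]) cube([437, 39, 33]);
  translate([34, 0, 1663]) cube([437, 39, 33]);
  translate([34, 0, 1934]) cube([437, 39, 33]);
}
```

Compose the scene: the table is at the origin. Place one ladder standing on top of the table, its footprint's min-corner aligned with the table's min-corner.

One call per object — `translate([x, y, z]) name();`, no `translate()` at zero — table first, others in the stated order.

table();
translate([0, 0, 731]) ladder();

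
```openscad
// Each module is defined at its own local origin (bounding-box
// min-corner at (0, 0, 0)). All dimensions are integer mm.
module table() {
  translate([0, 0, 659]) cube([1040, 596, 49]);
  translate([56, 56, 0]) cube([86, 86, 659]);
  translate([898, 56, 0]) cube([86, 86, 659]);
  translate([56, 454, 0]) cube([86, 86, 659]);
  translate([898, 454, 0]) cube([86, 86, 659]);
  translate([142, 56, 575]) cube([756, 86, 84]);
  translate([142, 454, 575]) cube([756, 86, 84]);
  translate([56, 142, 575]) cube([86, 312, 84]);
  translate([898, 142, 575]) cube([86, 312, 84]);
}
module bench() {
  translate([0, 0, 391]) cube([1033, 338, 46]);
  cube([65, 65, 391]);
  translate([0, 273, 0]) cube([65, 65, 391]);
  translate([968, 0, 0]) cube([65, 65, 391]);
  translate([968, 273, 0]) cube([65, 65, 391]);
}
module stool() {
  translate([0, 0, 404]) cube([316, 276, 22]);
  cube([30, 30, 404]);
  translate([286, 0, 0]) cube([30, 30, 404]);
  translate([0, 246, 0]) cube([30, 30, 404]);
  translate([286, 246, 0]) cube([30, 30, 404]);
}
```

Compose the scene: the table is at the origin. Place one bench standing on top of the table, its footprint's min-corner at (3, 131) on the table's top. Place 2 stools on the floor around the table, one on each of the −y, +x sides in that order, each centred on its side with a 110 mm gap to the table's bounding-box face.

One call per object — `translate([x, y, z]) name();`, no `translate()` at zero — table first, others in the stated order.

table();
translate([3, 131, 708]) bench();
translate([362, -386, 0]) stool();
translate([1150, 160, 0]) stool();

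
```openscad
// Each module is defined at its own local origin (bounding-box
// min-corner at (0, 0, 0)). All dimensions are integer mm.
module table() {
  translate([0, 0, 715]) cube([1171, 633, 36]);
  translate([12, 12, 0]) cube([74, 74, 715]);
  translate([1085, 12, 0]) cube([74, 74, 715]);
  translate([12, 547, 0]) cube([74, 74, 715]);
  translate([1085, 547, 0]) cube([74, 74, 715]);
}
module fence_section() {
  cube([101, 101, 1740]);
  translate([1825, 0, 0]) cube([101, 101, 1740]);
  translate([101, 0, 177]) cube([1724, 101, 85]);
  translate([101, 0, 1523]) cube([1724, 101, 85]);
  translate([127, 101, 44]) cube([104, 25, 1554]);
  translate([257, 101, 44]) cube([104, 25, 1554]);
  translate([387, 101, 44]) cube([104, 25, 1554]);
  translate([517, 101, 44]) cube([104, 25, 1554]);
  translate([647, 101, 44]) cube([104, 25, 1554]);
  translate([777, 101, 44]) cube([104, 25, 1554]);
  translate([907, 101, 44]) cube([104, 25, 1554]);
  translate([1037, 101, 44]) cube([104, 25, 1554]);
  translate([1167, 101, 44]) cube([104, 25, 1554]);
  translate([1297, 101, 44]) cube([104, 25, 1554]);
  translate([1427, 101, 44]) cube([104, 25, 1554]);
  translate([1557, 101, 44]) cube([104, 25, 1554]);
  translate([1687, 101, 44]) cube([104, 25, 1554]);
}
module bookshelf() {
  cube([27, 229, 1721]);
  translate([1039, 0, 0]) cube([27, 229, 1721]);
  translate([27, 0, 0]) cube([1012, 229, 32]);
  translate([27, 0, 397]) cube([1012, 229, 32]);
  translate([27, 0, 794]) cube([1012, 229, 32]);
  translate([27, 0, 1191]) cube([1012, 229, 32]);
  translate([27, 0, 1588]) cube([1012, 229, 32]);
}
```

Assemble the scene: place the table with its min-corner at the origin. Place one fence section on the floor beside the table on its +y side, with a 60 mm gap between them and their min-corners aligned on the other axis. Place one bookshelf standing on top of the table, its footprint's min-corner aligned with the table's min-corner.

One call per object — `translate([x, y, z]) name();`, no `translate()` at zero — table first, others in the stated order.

table();
translate([0, 693, 0]) fence_section();
translate([0, 0, 751]) bookshelf();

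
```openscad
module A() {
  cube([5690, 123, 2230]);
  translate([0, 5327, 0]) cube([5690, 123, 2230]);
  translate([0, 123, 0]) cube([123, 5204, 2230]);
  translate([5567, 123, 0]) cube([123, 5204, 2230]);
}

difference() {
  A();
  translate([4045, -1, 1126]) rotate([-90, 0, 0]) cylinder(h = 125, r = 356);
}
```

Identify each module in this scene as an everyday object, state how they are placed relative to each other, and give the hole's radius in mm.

A is a house frame. The house frame has a circular hole through its front wall. The hole's radius is 356 mm.

The subtracted cylinder has r = 356 mm.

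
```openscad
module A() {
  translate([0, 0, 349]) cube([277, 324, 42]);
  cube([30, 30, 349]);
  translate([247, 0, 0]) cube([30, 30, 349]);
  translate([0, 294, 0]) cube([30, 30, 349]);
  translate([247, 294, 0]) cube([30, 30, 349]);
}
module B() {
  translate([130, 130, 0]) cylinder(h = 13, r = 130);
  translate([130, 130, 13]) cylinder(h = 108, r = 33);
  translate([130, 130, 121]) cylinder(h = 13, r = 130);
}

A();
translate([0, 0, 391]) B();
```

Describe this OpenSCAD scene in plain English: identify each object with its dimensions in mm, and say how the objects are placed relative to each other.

A is a four-legged stool. The seat is a 277×324×42 mm slab whose top surface is at z = 391 mm; four square legs, each 30×30 mm in cross-section, run from the floor (z = 0) to the underside of the seat, each flush with a corner of the seat.

B is a spool: two coaxial disc flanges of radius 130 mm and thickness 13 mm, joined by a core cylinder of radius 33 mm and height 108 mm. The lower flange rests on z = 0 and the three cylinders share a vertical axis.

The spool is on top of the stool.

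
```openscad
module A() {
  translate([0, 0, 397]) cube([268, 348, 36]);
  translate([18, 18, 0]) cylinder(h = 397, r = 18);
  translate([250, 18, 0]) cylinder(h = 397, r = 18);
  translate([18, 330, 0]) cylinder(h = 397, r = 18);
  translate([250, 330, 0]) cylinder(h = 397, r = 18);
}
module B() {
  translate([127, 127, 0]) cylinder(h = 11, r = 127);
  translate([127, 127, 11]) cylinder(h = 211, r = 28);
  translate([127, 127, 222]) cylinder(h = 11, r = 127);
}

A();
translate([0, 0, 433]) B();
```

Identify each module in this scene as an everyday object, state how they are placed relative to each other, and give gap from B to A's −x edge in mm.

The spool's min-x is at 0; the stool's min-x is 0; gap = 0 mm.

A is a stool. B is a spool. The spool is on top of the stool. The gap from the spool to the stool's −x edge is 0 mm.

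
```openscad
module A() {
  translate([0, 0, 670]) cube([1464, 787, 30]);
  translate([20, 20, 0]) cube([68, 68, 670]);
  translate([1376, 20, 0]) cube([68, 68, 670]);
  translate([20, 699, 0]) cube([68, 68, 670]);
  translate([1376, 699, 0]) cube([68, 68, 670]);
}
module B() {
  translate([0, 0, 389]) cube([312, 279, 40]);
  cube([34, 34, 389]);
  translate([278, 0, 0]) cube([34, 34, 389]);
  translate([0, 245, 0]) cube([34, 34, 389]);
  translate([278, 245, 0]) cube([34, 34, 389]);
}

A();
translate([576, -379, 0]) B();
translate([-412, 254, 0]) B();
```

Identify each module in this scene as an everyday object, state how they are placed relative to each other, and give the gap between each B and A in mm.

A is a table. B is a stool. Two stools sit around the table at the −y, −x sides. The gap between each stool and the table is 100 mm.

Each stool's nearest face is 100 mm from the table's bounding box.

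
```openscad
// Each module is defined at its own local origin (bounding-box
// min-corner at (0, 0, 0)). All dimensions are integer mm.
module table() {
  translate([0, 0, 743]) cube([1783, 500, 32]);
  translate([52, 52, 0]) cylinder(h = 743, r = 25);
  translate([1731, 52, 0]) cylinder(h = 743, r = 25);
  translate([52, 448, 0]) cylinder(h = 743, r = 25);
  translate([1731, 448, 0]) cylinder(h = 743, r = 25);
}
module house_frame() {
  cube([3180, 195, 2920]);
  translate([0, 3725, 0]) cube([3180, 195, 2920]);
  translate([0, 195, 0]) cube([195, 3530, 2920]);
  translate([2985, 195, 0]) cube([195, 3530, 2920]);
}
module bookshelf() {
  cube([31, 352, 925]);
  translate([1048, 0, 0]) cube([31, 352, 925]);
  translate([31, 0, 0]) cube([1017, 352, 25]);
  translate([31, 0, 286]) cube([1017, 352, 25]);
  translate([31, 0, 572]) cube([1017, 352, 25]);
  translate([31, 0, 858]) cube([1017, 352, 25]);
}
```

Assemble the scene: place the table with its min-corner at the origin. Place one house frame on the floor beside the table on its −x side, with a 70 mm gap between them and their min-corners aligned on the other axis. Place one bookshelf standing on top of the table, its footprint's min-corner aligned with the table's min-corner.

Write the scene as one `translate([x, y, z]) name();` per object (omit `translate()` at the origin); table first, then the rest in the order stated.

table();
translate([-3250, 0, 0]) house_frame();
translate([0, 0, 775]) bookshelf();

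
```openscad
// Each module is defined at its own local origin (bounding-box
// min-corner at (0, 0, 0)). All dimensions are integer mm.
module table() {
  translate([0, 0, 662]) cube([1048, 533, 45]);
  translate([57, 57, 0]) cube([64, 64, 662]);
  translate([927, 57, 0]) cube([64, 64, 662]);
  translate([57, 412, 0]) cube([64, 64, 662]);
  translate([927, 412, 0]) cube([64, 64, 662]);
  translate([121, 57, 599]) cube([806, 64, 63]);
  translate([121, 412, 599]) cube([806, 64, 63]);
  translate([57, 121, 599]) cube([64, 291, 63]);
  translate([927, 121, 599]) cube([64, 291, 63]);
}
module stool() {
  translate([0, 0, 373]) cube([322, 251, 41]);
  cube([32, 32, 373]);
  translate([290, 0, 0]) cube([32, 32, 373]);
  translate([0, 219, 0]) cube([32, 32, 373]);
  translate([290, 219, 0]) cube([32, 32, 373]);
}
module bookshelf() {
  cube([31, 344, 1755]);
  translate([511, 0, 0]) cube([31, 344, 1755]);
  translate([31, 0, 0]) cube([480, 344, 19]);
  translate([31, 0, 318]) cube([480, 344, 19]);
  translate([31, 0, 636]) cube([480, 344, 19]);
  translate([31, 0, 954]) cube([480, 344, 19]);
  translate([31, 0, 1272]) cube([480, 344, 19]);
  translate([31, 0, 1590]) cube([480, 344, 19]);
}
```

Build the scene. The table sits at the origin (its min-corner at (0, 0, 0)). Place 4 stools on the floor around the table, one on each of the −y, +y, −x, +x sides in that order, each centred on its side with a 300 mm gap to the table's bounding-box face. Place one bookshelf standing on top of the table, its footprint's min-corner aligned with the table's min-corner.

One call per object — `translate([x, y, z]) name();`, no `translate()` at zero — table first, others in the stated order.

table();
translate([363, -551, 0]) stool();
translate([363, 833, 0]) stool();
translate([-622, 141, 0]) stool();
translate([1348, 141, 0]) stool();
translate([0, 0, 707]) bookshelf();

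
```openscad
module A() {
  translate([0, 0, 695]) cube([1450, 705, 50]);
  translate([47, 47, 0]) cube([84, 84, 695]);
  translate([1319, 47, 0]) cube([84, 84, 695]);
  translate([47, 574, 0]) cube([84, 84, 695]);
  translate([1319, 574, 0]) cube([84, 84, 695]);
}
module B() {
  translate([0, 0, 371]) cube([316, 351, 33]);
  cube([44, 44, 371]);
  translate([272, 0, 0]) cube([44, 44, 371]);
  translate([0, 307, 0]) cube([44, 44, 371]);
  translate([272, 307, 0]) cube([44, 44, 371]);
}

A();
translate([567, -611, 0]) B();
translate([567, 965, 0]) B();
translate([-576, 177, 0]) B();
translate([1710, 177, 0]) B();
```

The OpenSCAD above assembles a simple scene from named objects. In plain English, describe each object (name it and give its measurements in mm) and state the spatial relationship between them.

A is a rectangular dining table. The top is 1450×705×50 mm with its upper surface at z = 745 mm. It stands on four 84×84 mm square legs, each inset 47 mm from the nearest pair of top edges, running from the floor to the underside of the top.

B is a four-legged stool. The seat is 316×351 mm, 33 mm thick, top at z = 404 mm. It stands on four square legs, each 44×44 mm in cross-section, from z = 0 to the seat underside, each flush with a corner of the seat.

Four stools sit around the table at the −y, +y, −x, +x sides.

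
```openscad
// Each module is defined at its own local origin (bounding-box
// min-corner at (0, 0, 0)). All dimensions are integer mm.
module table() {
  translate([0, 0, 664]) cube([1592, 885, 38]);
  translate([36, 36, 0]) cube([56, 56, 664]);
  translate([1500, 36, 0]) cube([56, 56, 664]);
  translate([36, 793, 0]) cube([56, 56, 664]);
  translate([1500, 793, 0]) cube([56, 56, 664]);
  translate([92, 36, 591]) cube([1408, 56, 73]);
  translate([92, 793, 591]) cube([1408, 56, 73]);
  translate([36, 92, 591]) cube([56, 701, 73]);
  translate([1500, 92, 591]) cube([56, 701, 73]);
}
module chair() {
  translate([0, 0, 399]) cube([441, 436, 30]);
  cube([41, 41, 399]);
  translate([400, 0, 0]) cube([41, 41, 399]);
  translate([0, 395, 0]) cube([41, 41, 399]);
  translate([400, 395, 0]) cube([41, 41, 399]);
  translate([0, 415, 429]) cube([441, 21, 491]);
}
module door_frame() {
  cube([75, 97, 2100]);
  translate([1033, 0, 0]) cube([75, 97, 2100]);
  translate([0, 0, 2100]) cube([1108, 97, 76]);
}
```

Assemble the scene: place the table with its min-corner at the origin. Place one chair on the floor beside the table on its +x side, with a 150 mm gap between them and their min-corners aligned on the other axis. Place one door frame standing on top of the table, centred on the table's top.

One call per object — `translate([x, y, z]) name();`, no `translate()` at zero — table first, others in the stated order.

table();
translate([1742, 0, 0]) chair();
translate([242, 394, 702]) door_frame();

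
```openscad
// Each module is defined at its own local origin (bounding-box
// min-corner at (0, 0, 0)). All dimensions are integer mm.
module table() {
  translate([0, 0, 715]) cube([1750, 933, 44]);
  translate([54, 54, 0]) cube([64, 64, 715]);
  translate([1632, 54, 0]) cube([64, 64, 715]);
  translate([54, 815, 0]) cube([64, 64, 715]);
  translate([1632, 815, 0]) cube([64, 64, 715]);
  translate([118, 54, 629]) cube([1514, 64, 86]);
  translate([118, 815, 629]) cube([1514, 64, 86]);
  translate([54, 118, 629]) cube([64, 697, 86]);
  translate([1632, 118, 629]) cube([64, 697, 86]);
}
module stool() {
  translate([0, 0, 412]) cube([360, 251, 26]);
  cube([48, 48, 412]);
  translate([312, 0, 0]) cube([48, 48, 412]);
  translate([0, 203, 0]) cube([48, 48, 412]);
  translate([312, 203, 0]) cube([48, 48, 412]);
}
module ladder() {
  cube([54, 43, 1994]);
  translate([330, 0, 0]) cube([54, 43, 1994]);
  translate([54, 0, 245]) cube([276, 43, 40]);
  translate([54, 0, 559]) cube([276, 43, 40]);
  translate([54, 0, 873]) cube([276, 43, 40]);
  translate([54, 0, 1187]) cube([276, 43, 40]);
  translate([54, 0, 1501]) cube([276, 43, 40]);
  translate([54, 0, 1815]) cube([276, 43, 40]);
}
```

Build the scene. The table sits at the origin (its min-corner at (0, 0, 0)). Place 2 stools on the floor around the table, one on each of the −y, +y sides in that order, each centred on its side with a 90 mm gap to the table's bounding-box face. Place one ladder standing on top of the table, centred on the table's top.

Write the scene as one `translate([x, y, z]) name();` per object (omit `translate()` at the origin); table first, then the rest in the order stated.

table();
translate([695, -341, 0]) stool();
translate([695, 1023, 0]) stool();
translate([683, 445, 759]) ladder();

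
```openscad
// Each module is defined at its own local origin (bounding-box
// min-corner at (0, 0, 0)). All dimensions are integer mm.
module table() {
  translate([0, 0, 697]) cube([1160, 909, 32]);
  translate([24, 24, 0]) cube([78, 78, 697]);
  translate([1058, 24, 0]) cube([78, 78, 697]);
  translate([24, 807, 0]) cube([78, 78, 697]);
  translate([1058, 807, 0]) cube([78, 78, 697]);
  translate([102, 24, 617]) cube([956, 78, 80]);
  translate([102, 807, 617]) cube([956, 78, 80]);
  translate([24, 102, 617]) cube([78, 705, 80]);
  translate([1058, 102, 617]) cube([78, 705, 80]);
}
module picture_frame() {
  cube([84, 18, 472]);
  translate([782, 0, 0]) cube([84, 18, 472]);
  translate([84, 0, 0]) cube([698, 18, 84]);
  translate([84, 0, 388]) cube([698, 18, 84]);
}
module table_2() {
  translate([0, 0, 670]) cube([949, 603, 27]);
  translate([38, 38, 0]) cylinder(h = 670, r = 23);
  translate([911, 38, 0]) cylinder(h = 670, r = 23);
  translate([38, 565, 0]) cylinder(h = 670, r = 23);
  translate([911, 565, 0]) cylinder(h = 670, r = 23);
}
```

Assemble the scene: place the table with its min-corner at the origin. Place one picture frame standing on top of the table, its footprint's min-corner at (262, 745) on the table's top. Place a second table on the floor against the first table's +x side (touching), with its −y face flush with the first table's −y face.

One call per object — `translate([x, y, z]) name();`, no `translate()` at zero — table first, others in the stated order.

table();
translate([262, 745, 729]) picture_frame();
translate([1160, 0, 0]) table_2();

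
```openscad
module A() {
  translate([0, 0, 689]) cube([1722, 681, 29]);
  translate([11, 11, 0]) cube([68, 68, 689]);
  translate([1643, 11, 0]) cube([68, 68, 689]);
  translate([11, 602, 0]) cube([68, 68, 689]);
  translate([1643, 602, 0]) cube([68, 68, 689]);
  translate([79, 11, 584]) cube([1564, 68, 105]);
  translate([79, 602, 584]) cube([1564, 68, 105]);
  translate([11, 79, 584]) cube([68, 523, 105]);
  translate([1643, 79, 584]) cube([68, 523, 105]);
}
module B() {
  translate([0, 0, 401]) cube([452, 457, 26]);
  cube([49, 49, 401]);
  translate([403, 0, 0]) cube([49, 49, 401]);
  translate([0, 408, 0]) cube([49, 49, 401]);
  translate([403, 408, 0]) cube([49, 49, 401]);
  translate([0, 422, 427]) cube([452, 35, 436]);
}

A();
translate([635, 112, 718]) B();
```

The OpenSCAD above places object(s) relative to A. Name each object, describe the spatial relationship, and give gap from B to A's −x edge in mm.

The chair's min-x is at 635; the table's min-x is 0; gap = 635 mm.

A is a table. B is a chair. The chair is on top of the table, centred. The gap from the chair to the table's −x edge is 635 mm.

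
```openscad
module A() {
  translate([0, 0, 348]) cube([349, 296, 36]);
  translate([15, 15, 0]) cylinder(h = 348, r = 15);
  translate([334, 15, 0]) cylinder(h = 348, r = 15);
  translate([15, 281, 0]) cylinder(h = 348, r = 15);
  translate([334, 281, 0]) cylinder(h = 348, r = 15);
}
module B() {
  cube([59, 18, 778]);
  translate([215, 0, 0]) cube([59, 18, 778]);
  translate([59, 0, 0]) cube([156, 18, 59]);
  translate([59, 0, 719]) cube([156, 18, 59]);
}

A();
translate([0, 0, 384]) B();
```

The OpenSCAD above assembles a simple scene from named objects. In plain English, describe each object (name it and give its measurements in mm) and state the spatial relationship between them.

A is a simple wooden stool: a rectangular seat 349 mm (x) by 296 mm (y), 36 mm thick, top face at z = 384 mm, on four round legs, each 30 mm in diameter. The legs rest on z = 0, each leg's axis is inset half a diameter from the nearest pair of seat edges (so the leg's bounding box is flush with the corner).

B is a rectangular picture frame lying in the x–z plane (depth along y). The opening is 156 mm wide (x) by 660 mm tall (z), surrounded by a border 59 mm wide on all four sides. The frame is 18 mm deep and is made of two full-height vertical stiles with two horizontal rails fitted between them.

The picture frame is on top of the stool.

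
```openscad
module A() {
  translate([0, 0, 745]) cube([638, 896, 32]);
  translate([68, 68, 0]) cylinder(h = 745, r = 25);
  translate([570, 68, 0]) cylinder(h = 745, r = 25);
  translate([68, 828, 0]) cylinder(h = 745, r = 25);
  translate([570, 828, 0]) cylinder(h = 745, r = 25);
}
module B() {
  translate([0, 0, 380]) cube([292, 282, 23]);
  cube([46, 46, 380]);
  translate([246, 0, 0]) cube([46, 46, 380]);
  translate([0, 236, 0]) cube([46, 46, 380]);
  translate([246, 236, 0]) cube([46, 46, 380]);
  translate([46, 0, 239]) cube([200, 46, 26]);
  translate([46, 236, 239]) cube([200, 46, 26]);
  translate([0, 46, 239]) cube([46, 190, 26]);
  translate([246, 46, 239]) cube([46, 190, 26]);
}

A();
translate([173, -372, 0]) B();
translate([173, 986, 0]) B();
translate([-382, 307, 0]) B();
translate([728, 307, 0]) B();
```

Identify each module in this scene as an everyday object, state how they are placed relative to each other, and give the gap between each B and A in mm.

Each stool's nearest face is 90 mm from the table's bounding box.

A is a table. B is a stool. Four stools sit around the table at the −y, +y, −x, +x sides. The gap between each stool and the table is 90 mm.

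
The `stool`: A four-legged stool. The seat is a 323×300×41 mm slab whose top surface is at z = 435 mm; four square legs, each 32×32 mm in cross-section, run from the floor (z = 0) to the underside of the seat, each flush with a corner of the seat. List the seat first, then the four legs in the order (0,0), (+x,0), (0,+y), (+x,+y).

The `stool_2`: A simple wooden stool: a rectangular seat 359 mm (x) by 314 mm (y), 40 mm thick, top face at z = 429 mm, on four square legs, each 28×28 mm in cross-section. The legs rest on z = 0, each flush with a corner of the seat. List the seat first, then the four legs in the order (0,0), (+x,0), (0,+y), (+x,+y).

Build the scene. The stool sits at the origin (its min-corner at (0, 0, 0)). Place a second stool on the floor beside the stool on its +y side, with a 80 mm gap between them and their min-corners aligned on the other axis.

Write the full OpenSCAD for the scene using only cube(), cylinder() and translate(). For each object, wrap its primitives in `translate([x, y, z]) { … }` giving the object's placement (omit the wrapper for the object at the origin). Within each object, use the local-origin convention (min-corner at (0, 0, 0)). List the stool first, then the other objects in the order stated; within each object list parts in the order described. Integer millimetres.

translate([0, 0, 394]) cube([323, 300, 41]);
cube([32, 32, 394]);
translate([291, 0, 0]) cube([32, 32, 394]);
translate([0, 268, 0]) cube([32, 32, 394]);
translate([291, 268, 0]) cube([32, 32, 394]);
translate([0, 380, 0]) {
  translate([0, 0, 389]) cube([359, 314, 40]);
  cube([28, 28, 389]);
  translate([331, 0, 0]) cube([28, 28, 389]);
  translate([0, 286, 0]) cube([28, 28, 389]);
  translate([331, 286, 0]) cube([28, 28, 389]);
}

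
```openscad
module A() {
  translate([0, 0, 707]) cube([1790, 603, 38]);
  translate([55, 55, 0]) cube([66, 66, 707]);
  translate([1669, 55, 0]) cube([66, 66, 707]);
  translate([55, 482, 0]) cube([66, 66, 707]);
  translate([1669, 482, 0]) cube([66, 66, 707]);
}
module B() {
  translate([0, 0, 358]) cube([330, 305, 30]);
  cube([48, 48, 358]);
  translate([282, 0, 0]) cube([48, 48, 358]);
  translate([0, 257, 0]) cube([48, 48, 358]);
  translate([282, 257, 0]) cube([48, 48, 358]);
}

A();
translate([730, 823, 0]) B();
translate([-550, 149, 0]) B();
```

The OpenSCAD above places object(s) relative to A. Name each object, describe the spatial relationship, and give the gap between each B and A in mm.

A is a table. B is a stool. Two stools sit around the table at the +y, −x sides. The gap between each stool and the table is 220 mm.

Each stool's nearest face is 220 mm from the table's bounding box.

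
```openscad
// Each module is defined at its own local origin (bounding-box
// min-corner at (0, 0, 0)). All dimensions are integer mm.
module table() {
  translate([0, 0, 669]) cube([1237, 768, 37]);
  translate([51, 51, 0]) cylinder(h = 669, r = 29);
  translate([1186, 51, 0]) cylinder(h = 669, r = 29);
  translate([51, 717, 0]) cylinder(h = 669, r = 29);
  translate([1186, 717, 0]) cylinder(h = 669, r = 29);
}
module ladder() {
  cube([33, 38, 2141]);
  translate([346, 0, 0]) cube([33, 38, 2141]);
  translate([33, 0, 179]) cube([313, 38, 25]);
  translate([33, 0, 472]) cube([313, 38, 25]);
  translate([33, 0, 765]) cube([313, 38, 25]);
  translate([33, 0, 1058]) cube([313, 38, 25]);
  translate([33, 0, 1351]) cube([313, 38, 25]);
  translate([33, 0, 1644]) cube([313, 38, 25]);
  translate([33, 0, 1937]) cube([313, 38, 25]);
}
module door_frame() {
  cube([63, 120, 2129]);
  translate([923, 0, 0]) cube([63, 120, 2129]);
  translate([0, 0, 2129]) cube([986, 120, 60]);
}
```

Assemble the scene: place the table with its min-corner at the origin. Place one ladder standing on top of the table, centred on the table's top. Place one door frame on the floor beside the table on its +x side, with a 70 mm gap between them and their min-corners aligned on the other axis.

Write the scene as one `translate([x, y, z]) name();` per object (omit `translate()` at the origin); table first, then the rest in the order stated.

table();
translate([429, 365, 706]) ladder();
translate([1307, 0, 0]) door_frame();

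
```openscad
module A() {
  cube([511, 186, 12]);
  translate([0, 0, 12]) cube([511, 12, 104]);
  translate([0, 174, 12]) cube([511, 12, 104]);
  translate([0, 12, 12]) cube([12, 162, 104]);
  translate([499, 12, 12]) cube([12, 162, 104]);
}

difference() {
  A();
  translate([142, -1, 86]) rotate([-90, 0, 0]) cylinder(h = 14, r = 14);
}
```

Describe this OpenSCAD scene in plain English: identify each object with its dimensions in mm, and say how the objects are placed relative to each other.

A is an open storage box with external size 511×186×116 mm and wall thickness 12 mm (the base is also 12 mm thick). The base covers the whole footprint; the four walls stand on the base, with the y-facing walls full-width and the x-facing walls fitting between their inner faces.

The open box has a circular hole of radius 14 mm through its front wall, centred at (x = 142, z = 86).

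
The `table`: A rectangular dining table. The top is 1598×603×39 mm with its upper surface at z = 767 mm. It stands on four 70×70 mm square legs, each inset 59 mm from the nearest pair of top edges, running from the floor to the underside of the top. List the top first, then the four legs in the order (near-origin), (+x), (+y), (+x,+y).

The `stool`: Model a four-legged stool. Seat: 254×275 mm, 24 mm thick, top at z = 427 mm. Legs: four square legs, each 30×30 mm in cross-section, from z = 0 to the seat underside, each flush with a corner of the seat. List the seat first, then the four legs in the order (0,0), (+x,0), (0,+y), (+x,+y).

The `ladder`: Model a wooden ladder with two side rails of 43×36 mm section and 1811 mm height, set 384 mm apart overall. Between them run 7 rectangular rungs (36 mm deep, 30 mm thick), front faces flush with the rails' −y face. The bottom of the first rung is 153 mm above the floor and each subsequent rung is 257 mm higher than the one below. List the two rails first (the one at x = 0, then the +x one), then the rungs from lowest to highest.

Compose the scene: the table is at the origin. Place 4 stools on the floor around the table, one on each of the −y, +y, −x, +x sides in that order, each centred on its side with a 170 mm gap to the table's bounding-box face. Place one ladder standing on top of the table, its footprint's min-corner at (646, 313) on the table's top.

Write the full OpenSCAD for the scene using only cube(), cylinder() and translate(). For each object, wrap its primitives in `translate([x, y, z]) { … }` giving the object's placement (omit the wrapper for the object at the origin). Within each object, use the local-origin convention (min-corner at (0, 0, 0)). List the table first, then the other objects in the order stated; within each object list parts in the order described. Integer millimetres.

translate([0, 0, 728]) cube([1598, 603, 39]);
translate([59, 59, 0]) cube([70, 70, 728]);
translate([1469, 59, 0]) cube([70, 70, 728]);
translate([59, 474, 0]) cube([70, 70, 728]);
translate([1469, 474, 0]) cube([70, 70, 728]);
translate([672, -445, 0]) {
  translate([0, 0, 403]) cube([254, 275, 24]);
  cube([30, 30, 403]);
  translate([224, 0, 0]) cube([30, 30, 403]);
  translate([0, 245, 0]) cube([30, 30, 403]);
  translate([224, 245, 0]) cube([30, 30, 403]);
}
translate([672, 773, 0]) {
  translate([0, 0, 403]) cube([254, 275, 24]);
  cube([30, 30, 403]);
  translate([224, 0, 0]) cube([30, 30, 403]);
  translate([0, 245, 0]) cube([30, 30, 403]);
  translate([224, 245, 0]) cube([30, 30, 403]);
}
translate([-424, 164, 0]) {
  translate([0, 0, 403]) cube([254, 275, 24]);
  cube([30, 30, 403]);
  translate([224, 0, 0]) cube([30, 30, 403]);
  translate([0, 245, 0]) cube([30, 30, 403]);
  translate([224, 245, 0]) cube([30, 30, 403]);
}
translate([1768, 164, 0]) {
  translate([0, 0, 403]) cube([254, 275, 24]);
  cube([30, 30, 403]);
  translate([224, 0, 0]) cube([30, 30, 403]);
  translate([0, 245, 0]) cube([30, 30, 403]);
  translate([224, 245, 0]) cube([30, 30, 403]);
}
translate([646, 313, 767]) {
  cube([43, 36, 1811]);
  translate([341, 0, 0]) cube([43, 36, 1811]);
  translate([43, 0, 153]) cube([298, 36, 30]);
  translate([43, 0, 410]) cube([298, 36, 30]);
  translate([43, 0, 667]) cube([298, 36, 30]);
  translate([43, 0, 924]) cube([298, 36, 30]);
  translate([43, 0, 1181]) cube([298, 36, 30]);
  translate([43, 0, 1438]) cube([298, 36, 30]);
  translate([43, 0, 1695]) cube([298, 36, 30]);
}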